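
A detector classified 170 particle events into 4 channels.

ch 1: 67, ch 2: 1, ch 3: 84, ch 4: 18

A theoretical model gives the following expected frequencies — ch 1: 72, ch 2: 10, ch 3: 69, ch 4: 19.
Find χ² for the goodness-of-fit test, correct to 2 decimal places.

11.76

ch 1: (67 − 72)²/72 = 25/72 = 0.347
ch 2: (1 − 10)²/10 = 81/10 = 8.100
ch 3: (84 − 69)²/69 = 225/69 = 3.261
ch 4: (18 − 19)²/19 = 1/19 = 0.053
Sum = 11.76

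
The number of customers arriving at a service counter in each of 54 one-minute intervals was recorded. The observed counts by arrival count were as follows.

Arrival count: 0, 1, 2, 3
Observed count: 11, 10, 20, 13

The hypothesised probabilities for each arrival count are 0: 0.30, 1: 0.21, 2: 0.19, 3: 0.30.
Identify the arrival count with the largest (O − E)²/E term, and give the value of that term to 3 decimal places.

Expected counts E_i = n·p_i: 54×0.30 = 16.2, 54×0.21 = 11.34, 54×0.19 = 10.26, 54×0.30 = 16.2.
χ² = (11−16.2)²/16.2 + (10−11.34)²/11.34 + (20−10.26)²/10.26 + (13−16.2)²/16.2
   = 1.6691 + 0.1583 + 9.2464 + 0.6321
The largest term is for 2: 9.246.

2, 9.246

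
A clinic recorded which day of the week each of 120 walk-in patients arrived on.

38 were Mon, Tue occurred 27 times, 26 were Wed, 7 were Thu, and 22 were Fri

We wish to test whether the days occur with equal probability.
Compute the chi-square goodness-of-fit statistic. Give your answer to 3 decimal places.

Under H₀ each category has probability 1/5, so each expected count is 120/5 = 24.
cat         O        E   (O−E)²/E
Mon        38       24     8.1667
Tue        27       24     0.3750
Wed        26       24     0.1667
Thu         7       24    12.0417
Fri        22       24     0.1667
Sum = 20.917

20.917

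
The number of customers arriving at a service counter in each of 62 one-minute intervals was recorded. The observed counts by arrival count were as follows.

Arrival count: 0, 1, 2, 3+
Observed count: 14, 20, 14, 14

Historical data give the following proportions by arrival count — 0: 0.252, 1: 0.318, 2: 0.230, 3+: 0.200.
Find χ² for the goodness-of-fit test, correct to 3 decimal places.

0.384

Expected counts E_i = n·p_i: 62×0.252 = 15.624, 62×0.318 = 19.716, 62×0.230 = 14.26, 62×0.200 = 12.4.
cat         O        E   (O−E)²/E
0          14   15.624     0.1688
1          20   19.716     0.0041
2          14    14.26     0.0047
3+         14     12.4     0.2065
Sum = 0.384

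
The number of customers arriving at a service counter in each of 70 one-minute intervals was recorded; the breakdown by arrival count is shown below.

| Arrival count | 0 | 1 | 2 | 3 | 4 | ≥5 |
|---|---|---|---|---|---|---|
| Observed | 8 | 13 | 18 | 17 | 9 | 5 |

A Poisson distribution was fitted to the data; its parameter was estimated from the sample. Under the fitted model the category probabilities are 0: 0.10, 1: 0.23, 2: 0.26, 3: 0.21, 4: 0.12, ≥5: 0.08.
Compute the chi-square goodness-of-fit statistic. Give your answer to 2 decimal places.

Expected counts E_i = n·p_i: 70×0.10 = 7, 70×0.23 = 16.1, 70×0.26 = 18.2, 70×0.21 = 14.7, 70×0.12 = 8.4, 70×0.08 = 5.6.
χ² = (8−7)²/7 + (13−16.1)²/16.1 + (18−18.2)²/18.2 + (17−14.7)²/14.7 + (9−8.4)²/8.4 + (5−5.6)²/5.6
   = 0.143 + 0.597 + 0.002 + 0.360 + 0.043 + 0.064
Sum = 1.21

1.21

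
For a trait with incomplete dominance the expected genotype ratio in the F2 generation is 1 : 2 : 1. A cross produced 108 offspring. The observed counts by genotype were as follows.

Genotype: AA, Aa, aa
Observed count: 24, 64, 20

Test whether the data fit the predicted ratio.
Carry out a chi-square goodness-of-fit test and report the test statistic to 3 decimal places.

4.000

Ratio total = 4. Expected counts: 108×1/4 = 27, 108×2/4 = 54, 108×1/4 = 27.
cat         O        E   (O−E)²/E
AA         24       27     0.3333
Aa         64       54     1.8519
aa         20       27     1.8148
Sum = 4.000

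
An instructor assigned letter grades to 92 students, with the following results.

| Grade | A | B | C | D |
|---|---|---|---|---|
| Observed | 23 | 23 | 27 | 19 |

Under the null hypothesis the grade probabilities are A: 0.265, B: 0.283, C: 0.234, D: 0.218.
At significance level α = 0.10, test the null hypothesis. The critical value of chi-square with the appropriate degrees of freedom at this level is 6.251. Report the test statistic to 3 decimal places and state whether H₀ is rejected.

Expected counts E_i = n·p_i: 92×0.265 = 24.38, 92×0.283 = 26.036, 92×0.234 = 21.528, 92×0.218 = 20.056.
χ² = (23−24.38)²/24.38 + (23−26.036)²/26.036 + (27−21.528)²/21.528 + (19−20.056)²/20.056
   = 0.0781 + 0.3540 + 1.3909 + 0.0556
Sum = 1.879
df = 3. Since 1.879 < 6.251, we do not reject H₀.

1.879; do not reject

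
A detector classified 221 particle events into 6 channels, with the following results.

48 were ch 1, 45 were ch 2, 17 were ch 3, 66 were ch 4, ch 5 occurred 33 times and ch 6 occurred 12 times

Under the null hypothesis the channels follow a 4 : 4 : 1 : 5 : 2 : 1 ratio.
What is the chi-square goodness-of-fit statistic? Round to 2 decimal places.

Ratio total = 17. Expected counts: 221×4/17 = 52, 221×4/17 = 52, 221×1/17 = 13, 221×5/17 = 65, 221×2/17 = 26, 221×1/17 = 13.
ch 1: (48 − 52)²/52 = 16/52 = 0.308
ch 2: (45 − 52)²/52 = 49/52 = 0.942
ch 3: (17 − 13)²/13 = 16/13 = 1.231
ch 4: (66 − 65)²/65 = 1/65 = 0.015
ch 5: (33 − 26)²/26 = 49/26 = 1.885
ch 6: (12 − 13)²/13 = 1/13 = 0.077
Sum = 4.46

4.46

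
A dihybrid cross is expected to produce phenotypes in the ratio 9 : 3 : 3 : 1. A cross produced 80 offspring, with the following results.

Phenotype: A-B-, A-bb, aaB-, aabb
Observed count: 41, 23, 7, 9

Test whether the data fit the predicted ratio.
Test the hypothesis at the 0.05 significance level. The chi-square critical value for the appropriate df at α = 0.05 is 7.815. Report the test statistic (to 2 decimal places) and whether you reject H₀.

Ratio total = 16. Expected counts: 80×9/16 = 45, 80×3/16 = 15, 80×3/16 = 15, 80×1/16 = 5.
A-B-: (41 − 45)²/45 = 16/45 = 0.356
A-bb: (23 − 15)²/15 = 64/15 = 4.267
aaB-: (7 − 15)²/15 = 64/15 = 4.267
aabb: (9 − 5)²/5 = 16/5 = 3.200
Sum = 12.09
df = 3. Since 12.09 > 7.815, we reject H₀.

12.09; reject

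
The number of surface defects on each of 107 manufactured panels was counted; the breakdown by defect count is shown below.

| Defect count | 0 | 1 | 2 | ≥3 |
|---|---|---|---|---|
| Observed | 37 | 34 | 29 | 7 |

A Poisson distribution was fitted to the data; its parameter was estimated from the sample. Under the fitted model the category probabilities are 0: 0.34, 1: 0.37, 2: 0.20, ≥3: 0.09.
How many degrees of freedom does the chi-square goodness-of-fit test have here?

2

There are k = 4 categories and 1 parameter estimated from the data, so df = 4 − 1 − 1 = 2.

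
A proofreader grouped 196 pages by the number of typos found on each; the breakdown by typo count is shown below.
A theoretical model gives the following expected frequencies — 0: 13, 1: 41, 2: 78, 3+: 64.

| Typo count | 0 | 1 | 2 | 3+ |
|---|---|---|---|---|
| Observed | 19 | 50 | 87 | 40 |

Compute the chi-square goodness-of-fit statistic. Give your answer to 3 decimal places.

14.783

cat         O        E   (O−E)²/E
0          19       13     2.7692
1          50       41     1.9756
2          87       78     1.0385
3+         40       64     9.0000
Sum = 14.783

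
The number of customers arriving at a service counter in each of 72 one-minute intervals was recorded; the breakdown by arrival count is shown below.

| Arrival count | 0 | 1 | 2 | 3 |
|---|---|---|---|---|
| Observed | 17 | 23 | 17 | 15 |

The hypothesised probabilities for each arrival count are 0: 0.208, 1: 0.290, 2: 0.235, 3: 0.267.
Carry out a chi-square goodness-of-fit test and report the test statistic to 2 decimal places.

1.42

Expected counts E_i = n·p_i: 72×0.208 = 14.976, 72×0.290 = 20.88, 72×0.235 = 16.92, 72×0.267 = 19.224.
χ² = (17−14.976)²/14.976 + (23−20.88)²/20.88 + (17−16.92)²/16.92 + (15−19.224)²/19.224
   = 0.274 + 0.215 + 0.000 + 0.928
Sum = 1.42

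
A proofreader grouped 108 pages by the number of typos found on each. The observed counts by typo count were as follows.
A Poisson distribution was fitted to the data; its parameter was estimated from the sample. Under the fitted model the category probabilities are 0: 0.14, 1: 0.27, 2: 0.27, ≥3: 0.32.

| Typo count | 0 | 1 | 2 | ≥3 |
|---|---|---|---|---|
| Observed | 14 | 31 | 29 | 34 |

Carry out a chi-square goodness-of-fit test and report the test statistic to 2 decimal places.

Expected counts E_i = n·p_i: 108×0.14 = 15.12, 108×0.27 = 29.16, 108×0.27 = 29.16, 108×0.32 = 34.56.
χ² = (14−15.12)²/15.12 + (31−29.16)²/29.16 + (29−29.16)²/29.16 + (34−34.56)²/34.56
   = 0.083 + 0.116 + 0.001 + 0.009
Sum = 0.21

0.21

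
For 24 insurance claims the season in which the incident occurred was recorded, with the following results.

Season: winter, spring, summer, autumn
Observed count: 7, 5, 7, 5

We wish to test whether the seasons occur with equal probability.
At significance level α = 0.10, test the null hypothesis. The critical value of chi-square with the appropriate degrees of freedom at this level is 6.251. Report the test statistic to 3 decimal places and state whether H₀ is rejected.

Under H₀ each category has probability 1/4, so each expected count is 24/4 = 6.
cat         O        E   (O−E)²/E
winter      7        6     0.1667
spring      5        6     0.1667
summer      7        6     0.1667
autumn      5        6     0.1667
Sum = 0.667
df = 3. Since 0.667 < 6.251, we do not reject H₀.

0.667; do not reject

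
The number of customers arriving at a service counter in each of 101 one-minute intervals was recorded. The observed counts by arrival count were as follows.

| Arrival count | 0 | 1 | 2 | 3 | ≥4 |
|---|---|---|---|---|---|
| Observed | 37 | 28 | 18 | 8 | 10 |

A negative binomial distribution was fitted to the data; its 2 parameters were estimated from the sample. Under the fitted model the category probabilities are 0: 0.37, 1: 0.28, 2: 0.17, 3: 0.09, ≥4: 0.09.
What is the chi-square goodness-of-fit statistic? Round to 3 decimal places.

0.268

Expected counts E_i = n·p_i: 101×0.37 = 37.37, 101×0.28 = 28.28, 101×0.17 = 17.17, 101×0.09 = 9.09, 101×0.09 = 9.09.
0: (37 − 37.37)²/37.37 = 0.1369/37.37 = 0.0037
1: (28 − 28.28)²/28.28 = 0.0784/28.28 = 0.0028
2: (18 − 17.17)²/17.17 = 0.6889/17.17 = 0.0401
3: (8 − 9.09)²/9.09 = 1.1881/9.09 = 0.1307
≥4: (10 − 9.09)²/9.09 = 0.8281/9.09 = 0.0911
Sum = 0.268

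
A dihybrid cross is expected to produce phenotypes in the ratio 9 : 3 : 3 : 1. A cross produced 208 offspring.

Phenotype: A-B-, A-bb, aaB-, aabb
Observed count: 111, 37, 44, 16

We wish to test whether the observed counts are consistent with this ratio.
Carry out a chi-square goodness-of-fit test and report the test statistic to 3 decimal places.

Ratio total = 16. Expected counts: 208×9/16 = 117, 208×3/16 = 39, 208×3/16 = 39, 208×1/16 = 13.
A-B-: (111 − 117)²/117 = 36/117 = 0.3077
A-bb: (37 − 39)²/39 = 4/39 = 0.1026
aaB-: (44 − 39)²/39 = 25/39 = 0.6410
aabb: (16 − 13)²/13 = 9/13 = 0.6923
Sum = 1.744

1.744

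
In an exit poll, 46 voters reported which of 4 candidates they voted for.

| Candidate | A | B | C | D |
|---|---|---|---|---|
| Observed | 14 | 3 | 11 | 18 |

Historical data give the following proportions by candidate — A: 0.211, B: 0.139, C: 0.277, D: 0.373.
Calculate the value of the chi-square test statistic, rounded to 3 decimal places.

Expected counts E_i = n·p_i: 46×0.211 = 9.706, 46×0.139 = 6.394, 46×0.277 = 12.742, 46×0.373 = 17.158.
cat         O        E   (O−E)²/E
A          14    9.706     1.8997
B           3    6.394     1.8016
C          11   12.742     0.2382
D          18   17.158     0.0413
Sum = 3.981

3.981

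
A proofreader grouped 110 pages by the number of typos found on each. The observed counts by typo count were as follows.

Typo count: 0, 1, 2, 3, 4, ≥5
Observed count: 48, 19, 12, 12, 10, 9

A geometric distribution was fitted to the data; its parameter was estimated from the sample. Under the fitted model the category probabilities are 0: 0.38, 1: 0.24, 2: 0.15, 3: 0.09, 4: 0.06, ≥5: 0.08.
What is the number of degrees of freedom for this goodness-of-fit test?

4

There are k = 6 categories and 1 parameter estimated from the data, so df = 6 − 1 − 1 = 4.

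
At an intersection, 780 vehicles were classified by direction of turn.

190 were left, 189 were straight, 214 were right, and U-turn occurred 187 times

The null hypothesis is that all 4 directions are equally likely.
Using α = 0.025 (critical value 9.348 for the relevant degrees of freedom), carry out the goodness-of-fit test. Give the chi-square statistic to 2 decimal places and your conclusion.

2.49; do not reject

Under H₀ each category has probability 1/4, so each expected count is 780/4 = 195.
left: (190 − 195)²/195 = 25/195 = 0.128
straight: (189 − 195)²/195 = 36/195 = 0.185
right: (214 − 195)²/195 = 361/195 = 1.851
U-turn: (187 − 195)²/195 = 64/195 = 0.328
Sum = 2.49
df = 3. Since 2.49 < 9.348, we do not reject H₀.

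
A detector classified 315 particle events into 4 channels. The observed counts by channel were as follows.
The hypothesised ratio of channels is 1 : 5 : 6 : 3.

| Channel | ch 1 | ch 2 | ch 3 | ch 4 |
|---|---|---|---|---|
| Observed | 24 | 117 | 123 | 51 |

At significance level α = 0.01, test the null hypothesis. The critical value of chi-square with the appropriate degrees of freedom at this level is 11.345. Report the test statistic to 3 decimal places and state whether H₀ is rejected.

4.157; do not reject

Ratio total = 15. Expected counts: 315×1/15 = 21, 315×5/15 = 105, 315×6/15 = 126, 315×3/15 = 63.
χ² = (24−21)²/21 + (117−105)²/105 + (123−126)²/126 + (51−63)²/63
   = 0.4286 + 1.3714 + 0.0714 + 2.2857
Sum = 4.157
df = 3. Since 4.157 < 11.345, we do not reject H₀.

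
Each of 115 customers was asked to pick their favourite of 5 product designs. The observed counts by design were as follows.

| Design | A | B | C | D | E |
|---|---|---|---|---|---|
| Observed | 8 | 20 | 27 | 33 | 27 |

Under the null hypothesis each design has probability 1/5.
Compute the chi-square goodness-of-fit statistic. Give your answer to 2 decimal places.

Expected count for each of the 5 categories: 115/5 = 23.
A: (8 − 23)²/23 = 225/23 = 9.783
B: (20 − 23)²/23 = 9/23 = 0.391
C: (27 − 23)²/23 = 16/23 = 0.696
D: (33 − 23)²/23 = 100/23 = 4.348
E: (27 − 23)²/23 = 16/23 = 0.696
Sum = 15.91

15.91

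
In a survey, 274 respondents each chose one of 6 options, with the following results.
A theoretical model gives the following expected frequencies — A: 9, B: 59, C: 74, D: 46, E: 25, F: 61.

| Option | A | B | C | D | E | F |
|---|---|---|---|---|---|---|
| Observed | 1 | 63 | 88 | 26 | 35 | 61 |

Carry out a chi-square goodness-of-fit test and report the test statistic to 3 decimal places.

A: (1 − 9)²/9 = 64/9 = 7.1111
B: (63 − 59)²/59 = 16/59 = 0.2712
C: (88 − 74)²/74 = 196/74 = 2.6486
D: (26 − 46)²/46 = 400/46 = 8.6957
E: (35 − 25)²/25 = 100/25 = 4.0000
F: (61 − 61)²/61 = 0/61 = 0.0000
Sum = 22.727

22.727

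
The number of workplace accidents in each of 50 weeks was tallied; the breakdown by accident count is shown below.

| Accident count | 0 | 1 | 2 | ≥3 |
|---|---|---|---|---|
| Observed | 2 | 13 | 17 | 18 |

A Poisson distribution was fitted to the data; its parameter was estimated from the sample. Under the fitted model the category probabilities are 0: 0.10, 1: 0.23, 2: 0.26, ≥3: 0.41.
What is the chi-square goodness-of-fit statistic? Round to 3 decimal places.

Expected counts E_i = n·p_i: 50×0.10 = 5, 50×0.23 = 11.5, 50×0.26 = 13, 50×0.41 = 20.5.
0: (2 − 5)²/5 = 9/5 = 1.8000
1: (13 − 11.5)²/11.5 = 2.25/11.5 = 0.1957
2: (17 − 13)²/13 = 16/13 = 1.2308
≥3: (18 − 20.5)²/20.5 = 6.25/20.5 = 0.3049
Sum = 3.531

3.531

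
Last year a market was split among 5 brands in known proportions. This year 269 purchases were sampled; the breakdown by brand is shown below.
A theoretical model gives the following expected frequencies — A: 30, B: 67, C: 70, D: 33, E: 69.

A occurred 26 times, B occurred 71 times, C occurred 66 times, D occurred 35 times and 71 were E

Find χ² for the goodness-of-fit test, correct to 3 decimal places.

1.180

χ² = (26−30)²/30 + (71−67)²/67 + (66−70)²/70 + (35−33)²/33 + (71−69)²/69
   = 0.5333 + 0.2388 + 0.2286 + 0.1212 + 0.0580
Sum = 1.180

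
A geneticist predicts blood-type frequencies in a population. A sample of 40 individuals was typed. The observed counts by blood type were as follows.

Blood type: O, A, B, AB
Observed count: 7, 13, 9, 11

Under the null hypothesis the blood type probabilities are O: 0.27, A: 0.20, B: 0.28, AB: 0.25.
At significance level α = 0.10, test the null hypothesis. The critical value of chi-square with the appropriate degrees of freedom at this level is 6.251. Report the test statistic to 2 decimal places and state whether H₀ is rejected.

4.99; do not reject

Expected counts E_i = n·p_i: 40×0.27 = 10.8, 40×0.20 = 8, 40×0.28 = 11.2, 40×0.25 = 10.
cat         O        E   (O−E)²/E
O           7     10.8      1.337
A          13        8      3.125
B           9     11.2      0.432
AB         11       10      0.100
Sum = 4.99
df = 3. Since 4.99 < 6.251, we do not reject H₀.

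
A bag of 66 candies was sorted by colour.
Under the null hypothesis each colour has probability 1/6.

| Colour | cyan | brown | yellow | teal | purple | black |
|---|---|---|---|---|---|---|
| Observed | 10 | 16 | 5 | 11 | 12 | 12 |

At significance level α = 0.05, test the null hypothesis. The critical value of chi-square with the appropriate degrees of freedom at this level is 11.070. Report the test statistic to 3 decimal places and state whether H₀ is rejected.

Expected count for each of the 6 categories: 66/6 = 11.
χ² = (10−11)²/11 + (16−11)²/11 + (5−11)²/11 + (11−11)²/11 + (12−11)²/11 + (12−11)²/11
   = 0.0909 + 2.2727 + 3.2727 + 0.0000 + 0.0909 + 0.0909
Sum = 5.818
df = 5. Since 5.818 < 11.070, we do not reject H₀.

5.818; do not reject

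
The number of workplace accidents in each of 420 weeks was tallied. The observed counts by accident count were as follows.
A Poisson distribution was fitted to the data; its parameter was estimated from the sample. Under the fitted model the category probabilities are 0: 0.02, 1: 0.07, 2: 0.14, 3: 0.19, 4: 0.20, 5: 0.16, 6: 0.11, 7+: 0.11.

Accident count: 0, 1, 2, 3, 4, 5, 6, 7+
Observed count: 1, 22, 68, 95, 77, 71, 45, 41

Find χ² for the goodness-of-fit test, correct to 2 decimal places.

14.13

Expected counts E_i = n·p_i: 420×0.02 = 8.4, 420×0.07 = 29.4, 420×0.14 = 58.8, 420×0.19 = 79.8, 420×0.20 = 84, 420×0.16 = 67.2, 420×0.11 = 46.2, 420×0.11 = 46.2.
0: (1 − 8.4)²/8.4 = 54.76/8.4 = 6.519
1: (22 − 29.4)²/29.4 = 54.76/29.4 = 1.863
2: (68 − 58.8)²/58.8 = 84.64/58.8 = 1.439
3: (95 − 79.8)²/79.8 = 231.04/79.8 = 2.895
4: (77 − 84)²/84 = 49/84 = 0.583
5: (71 − 67.2)²/67.2 = 14.44/67.2 = 0.215
6: (45 − 46.2)²/46.2 = 1.44/46.2 = 0.031
7+: (41 − 46.2)²/46.2 = 27.04/46.2 = 0.585
Sum = 14.13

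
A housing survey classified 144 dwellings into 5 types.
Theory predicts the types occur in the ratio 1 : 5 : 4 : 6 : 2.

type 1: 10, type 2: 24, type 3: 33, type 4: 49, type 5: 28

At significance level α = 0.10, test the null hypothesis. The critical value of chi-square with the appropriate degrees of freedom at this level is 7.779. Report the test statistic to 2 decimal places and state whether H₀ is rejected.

Ratio total = 18. Expected counts: 144×1/18 = 8, 144×5/18 = 40, 144×4/18 = 32, 144×6/18 = 48, 144×2/18 = 16.
χ² = (10−8)²/8 + (24−40)²/40 + (33−32)²/32 + (49−48)²/48 + (28−16)²/16
   = 0.500 + 6.400 + 0.031 + 0.021 + 9.000
Sum = 15.95
df = 4. Since 15.95 > 7.779, we reject H₀.

15.95; reject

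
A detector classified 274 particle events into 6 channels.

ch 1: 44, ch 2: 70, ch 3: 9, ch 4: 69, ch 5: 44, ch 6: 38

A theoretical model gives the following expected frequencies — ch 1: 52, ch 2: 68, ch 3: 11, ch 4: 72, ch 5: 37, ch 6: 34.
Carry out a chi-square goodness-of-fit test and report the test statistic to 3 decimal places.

3.573

ch 1: (44 − 52)²/52 = 64/52 = 1.2308
ch 2: (70 − 68)²/68 = 4/68 = 0.0588
ch 3: (9 − 11)²/11 = 4/11 = 0.3636
ch 4: (69 − 72)²/72 = 9/72 = 0.1250
ch 5: (44 − 37)²/37 = 49/37 = 1.3243
ch 6: (38 − 34)²/34 = 16/34 = 0.4706
Sum = 3.573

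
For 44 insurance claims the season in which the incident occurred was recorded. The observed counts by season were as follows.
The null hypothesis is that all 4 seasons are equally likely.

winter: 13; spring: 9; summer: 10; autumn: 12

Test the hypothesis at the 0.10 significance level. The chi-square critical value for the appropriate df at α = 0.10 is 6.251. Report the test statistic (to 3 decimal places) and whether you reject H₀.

0.909; do not reject

Expected count for each of the 4 categories: 44/4 = 11.
χ² = (13−11)²/11 + (9−11)²/11 + (10−11)²/11 + (12−11)²/11
   = 0.3636 + 0.3636 + 0.0909 + 0.0909
Sum = 0.909
df = 3. Since 0.909 < 6.251, we do not reject H₀.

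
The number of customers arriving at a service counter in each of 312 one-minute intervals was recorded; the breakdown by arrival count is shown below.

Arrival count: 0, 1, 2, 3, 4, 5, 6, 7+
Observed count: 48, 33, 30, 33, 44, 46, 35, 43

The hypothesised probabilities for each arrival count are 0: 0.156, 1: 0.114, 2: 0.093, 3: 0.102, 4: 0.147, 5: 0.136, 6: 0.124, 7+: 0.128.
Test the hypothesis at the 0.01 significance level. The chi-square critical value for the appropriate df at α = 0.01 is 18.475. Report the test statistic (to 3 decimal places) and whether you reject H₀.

Expected counts E_i = n·p_i: 312×0.156 = 48.672, 312×0.114 = 35.568, 312×0.093 = 29.016, 312×0.102 = 31.824, 312×0.147 = 45.864, 312×0.136 = 42.432, 312×0.124 = 38.688, 312×0.128 = 39.936.
cat         O        E   (O−E)²/E
0          48   48.672     0.0093
1          33   35.568     0.1854
2          30   29.016     0.0334
3          33   31.824     0.0435
4          44   45.864     0.0758
5          46   42.432     0.3000
6          35   38.688     0.3516
7+         43   39.936     0.2351
Sum = 1.234
df = 7. Since 1.234 < 18.475, we do not reject H₀.

1.234; do not reject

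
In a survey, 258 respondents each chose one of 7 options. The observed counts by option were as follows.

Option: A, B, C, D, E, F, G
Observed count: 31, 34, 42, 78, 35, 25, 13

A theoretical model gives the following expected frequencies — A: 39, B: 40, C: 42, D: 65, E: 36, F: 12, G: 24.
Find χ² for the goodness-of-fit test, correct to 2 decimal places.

24.29

χ² = (31−39)²/39 + (34−40)²/40 + (42−42)²/42 + (78−65)²/65 + (35−36)²/36 + (25−12)²/12 + (13−24)²/24
   = 1.641 + 0.900 + 0.000 + 2.600 + 0.028 + 14.083 + 5.042
Sum = 24.29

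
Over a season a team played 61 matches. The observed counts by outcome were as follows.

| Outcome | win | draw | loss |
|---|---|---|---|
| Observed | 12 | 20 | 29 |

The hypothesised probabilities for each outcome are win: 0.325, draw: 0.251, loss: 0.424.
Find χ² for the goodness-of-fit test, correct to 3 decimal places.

Expected counts E_i = n·p_i: 61×0.325 = 19.825, 61×0.251 = 15.311, 61×0.424 = 25.864.
χ² = (12−19.825)²/19.825 + (20−15.311)²/15.311 + (29−25.864)²/25.864
   = 3.0886 + 1.4360 + 0.3802
Sum = 4.905

4.905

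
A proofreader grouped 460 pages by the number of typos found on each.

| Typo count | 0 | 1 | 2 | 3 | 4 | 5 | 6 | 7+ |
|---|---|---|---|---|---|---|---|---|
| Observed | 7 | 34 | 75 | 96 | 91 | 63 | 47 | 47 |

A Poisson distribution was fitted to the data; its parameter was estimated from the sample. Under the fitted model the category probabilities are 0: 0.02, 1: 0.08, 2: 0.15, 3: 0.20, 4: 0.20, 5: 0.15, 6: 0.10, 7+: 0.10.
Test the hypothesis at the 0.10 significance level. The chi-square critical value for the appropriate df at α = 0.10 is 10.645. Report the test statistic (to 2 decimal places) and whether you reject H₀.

Expected counts E_i = n·p_i: 460×0.02 = 9.2, 460×0.08 = 36.8, 460×0.15 = 69, 460×0.20 = 92, 460×0.20 = 92, 460×0.15 = 69, 460×0.10 = 46, 460×0.10 = 46.
0: (7 − 9.2)²/9.2 = 4.84/9.2 = 0.526
1: (34 − 36.8)²/36.8 = 7.84/36.8 = 0.213
2: (75 − 69)²/69 = 36/69 = 0.522
3: (96 − 92)²/92 = 16/92 = 0.174
4: (91 − 92)²/92 = 1/92 = 0.011
5: (63 − 69)²/69 = 36/69 = 0.522
6: (47 − 46)²/46 = 1/46 = 0.022
7+: (47 − 46)²/46 = 1/46 = 0.022
Sum = 2.01
df = 6. Since 2.01 < 10.645, we do not reject H₀.

2.01; do not reject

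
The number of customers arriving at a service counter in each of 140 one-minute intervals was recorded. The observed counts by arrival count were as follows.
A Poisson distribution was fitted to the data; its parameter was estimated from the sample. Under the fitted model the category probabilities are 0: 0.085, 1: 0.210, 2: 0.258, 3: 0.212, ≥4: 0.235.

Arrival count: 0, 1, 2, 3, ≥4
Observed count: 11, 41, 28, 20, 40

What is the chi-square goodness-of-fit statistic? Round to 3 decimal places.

Expected counts E_i = n·p_i: 140×0.085 = 11.9, 140×0.210 = 29.4, 140×0.258 = 36.12, 140×0.212 = 29.68, 140×0.235 = 32.9.
cat         O        E   (O−E)²/E
0          11     11.9     0.0681
1          41     29.4     4.5769
2          28    36.12     1.8254
3          20    29.68     3.1571
≥4         40     32.9     1.5322
Sum = 11.160

11.160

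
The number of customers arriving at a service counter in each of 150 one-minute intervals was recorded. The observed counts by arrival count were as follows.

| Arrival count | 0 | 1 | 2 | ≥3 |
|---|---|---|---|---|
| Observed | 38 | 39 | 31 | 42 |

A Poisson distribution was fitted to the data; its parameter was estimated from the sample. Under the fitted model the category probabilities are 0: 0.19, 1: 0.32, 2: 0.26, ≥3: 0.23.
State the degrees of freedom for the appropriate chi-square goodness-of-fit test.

There are k = 4 categories and 1 parameter estimated from the data, so df = 4 − 1 − 1 = 2.

2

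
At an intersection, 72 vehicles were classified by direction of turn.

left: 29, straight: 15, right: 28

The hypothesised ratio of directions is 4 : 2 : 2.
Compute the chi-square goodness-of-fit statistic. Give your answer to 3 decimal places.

Ratio total = 8. Expected counts: 72×4/8 = 36, 72×2/8 = 18, 72×2/8 = 18.
left: (29 − 36)²/36 = 49/36 = 1.3611
straight: (15 − 18)²/18 = 9/18 = 0.5000
right: (28 − 18)²/18 = 100/18 = 5.5556
Sum = 7.417

7.417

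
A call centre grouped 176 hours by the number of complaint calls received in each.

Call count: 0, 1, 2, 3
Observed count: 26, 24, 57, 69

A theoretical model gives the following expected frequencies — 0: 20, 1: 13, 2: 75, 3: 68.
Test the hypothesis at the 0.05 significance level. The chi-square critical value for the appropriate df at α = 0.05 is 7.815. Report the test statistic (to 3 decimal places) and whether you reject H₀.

15.442; reject

cat         O        E   (O−E)²/E
0          26       20     1.8000
1          24       13     9.3077
2          57       75     4.3200
3          69       68     0.0147
Sum = 15.442
df = 3. Since 15.442 > 7.815, we reject H₀.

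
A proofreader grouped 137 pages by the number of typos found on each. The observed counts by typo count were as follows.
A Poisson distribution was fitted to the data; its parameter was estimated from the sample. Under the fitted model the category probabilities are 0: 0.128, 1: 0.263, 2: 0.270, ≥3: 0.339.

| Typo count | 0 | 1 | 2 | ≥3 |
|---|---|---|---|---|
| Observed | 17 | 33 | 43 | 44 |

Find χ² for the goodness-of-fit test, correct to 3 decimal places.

1.376

Expected counts E_i = n·p_i: 137×0.128 = 17.536, 137×0.263 = 36.031, 137×0.270 = 36.99, 137×0.339 = 46.443.
cat         O        E   (O−E)²/E
0          17   17.536     0.0164
1          33   36.031     0.2550
2          43    36.99     0.9765
≥3         44   46.443     0.1285
Sum = 1.376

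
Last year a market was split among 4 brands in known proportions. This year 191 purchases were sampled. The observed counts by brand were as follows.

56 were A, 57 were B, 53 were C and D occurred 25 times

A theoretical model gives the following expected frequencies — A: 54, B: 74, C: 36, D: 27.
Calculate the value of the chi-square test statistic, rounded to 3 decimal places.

χ² = (56−54)²/54 + (57−74)²/74 + (53−36)²/36 + (25−27)²/27
   = 0.0741 + 3.9054 + 8.0278 + 0.1481
Sum = 12.155

12.155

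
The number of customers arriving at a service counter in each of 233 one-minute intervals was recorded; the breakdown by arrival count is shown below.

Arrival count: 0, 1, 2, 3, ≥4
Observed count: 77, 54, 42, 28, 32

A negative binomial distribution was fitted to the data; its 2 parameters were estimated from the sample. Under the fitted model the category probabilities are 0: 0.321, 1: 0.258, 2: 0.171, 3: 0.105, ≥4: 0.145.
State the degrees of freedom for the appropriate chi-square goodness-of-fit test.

2

There are k = 5 categories and 2 parameters estimated from the data, so df = 5 − 1 − 2 = 2.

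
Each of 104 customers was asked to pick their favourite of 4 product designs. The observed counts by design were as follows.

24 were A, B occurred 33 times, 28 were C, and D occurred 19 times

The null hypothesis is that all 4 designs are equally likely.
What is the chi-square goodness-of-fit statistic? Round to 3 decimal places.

Under H₀ each category has probability 1/4, so each expected count is 104/4 = 26.
cat         O        E   (O−E)²/E
A          24       26     0.1538
B          33       26     1.8846
C          28       26     0.1538
D          19       26     1.8846
Sum = 4.077

4.077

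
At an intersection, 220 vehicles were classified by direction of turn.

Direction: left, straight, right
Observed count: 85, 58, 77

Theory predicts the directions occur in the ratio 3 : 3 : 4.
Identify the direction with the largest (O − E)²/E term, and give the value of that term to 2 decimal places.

left, 5.47

Ratio total = 10. Expected counts: 220×3/10 = 66, 220×3/10 = 66, 220×4/10 = 88.
cat           O        E   (O−E)²/E
left         85       66      5.470
straight     58       66      0.970
right        77       88      1.375
The largest term is for left: 5.47.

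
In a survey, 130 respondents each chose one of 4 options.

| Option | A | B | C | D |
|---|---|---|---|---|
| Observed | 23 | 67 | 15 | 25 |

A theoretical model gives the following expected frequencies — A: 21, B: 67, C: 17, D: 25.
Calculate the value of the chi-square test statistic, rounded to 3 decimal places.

0.426

χ² = (23−21)²/21 + (67−67)²/67 + (15−17)²/17 + (25−25)²/25
   = 0.1905 + 0.0000 + 0.2353 + 0.0000
Sum = 0.426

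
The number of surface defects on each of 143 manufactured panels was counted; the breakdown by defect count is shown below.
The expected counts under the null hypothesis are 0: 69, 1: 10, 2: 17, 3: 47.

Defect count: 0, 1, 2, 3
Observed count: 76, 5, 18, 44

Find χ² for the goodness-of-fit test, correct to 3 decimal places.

χ² = (76−69)²/69 + (5−10)²/10 + (18−17)²/17 + (44−47)²/47
   = 0.7101 + 2.5000 + 0.0588 + 0.1915
Sum = 3.460

3.460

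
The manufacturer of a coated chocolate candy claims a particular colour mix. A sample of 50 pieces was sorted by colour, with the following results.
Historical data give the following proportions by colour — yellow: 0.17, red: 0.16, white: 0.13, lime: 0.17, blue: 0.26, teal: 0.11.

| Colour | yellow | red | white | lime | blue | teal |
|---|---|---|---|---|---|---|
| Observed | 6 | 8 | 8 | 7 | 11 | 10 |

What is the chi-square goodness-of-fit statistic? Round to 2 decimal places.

Expected counts E_i = n·p_i: 50×0.17 = 8.5, 50×0.16 = 8, 50×0.13 = 6.5, 50×0.17 = 8.5, 50×0.26 = 13, 50×0.11 = 5.5.
cat         O        E   (O−E)²/E
yellow      6      8.5      0.735
red         8        8      0.000
white       8      6.5      0.346
lime        7      8.5      0.265
blue       11       13      0.308
teal       10      5.5      3.682
Sum = 5.34

5.34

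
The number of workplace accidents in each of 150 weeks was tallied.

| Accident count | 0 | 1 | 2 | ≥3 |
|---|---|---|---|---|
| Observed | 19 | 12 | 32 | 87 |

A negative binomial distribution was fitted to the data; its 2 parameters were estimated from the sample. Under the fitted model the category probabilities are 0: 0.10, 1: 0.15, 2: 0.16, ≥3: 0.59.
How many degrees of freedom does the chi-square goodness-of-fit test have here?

There are k = 4 categories and 2 parameters estimated from the data, so df = 4 − 1 − 2 = 1.

1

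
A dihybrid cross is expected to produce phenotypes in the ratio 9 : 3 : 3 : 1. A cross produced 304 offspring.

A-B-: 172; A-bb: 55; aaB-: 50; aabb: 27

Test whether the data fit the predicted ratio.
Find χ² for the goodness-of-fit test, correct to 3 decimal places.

Ratio total = 16. Expected counts: 304×9/16 = 171, 304×3/16 = 57, 304×3/16 = 57, 304×1/16 = 19.
cat         O        E   (O−E)²/E
A-B-      172      171     0.0058
A-bb       55       57     0.0702
aaB-       50       57     0.8596
aabb       27       19     3.3684
Sum = 4.304

4.304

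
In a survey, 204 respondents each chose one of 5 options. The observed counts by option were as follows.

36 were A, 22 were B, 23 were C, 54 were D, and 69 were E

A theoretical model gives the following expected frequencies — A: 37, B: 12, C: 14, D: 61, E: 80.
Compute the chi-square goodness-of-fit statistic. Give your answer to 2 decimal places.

16.46

cat         O        E   (O−E)²/E
A          36       37      0.027
B          22       12      8.333
C          23       14      5.786
D          54       61      0.803
E          69       80      1.513
Sum = 16.46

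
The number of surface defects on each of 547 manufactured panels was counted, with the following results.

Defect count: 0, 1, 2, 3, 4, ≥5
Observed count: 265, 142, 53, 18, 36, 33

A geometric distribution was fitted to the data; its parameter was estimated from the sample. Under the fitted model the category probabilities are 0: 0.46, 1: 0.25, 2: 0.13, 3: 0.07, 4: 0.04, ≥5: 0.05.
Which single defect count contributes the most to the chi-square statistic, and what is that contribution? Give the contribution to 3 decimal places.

3, 10.752

Expected counts E_i = n·p_i: 547×0.46 = 251.62, 547×0.25 = 136.75, 547×0.13 = 71.11, 547×0.07 = 38.29, 547×0.04 = 21.88, 547×0.05 = 27.35.
χ² = (265−251.62)²/251.62 + (142−136.75)²/136.75 + (53−71.11)²/71.11 + (18−38.29)²/38.29 + (36−21.88)²/21.88 + (33−27.35)²/27.35
   = 0.7115 + 0.2016 + 4.6122 + 10.7517 + 9.1122 + 1.1672
The largest term is for 3: 10.752.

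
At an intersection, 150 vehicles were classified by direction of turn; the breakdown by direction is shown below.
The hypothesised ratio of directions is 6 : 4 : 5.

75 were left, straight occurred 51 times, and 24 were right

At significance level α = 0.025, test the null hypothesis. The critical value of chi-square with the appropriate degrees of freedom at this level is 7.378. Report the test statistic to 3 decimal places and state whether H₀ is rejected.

Ratio total = 15. Expected counts: 150×6/15 = 60, 150×4/15 = 40, 150×5/15 = 50.
left: (75 − 60)²/60 = 225/60 = 3.7500
straight: (51 − 40)²/40 = 121/40 = 3.0250
right: (24 − 50)²/50 = 676/50 = 13.5200
Sum = 20.295
df = 2. Since 20.295 > 7.378, we reject H₀.

20.295; reject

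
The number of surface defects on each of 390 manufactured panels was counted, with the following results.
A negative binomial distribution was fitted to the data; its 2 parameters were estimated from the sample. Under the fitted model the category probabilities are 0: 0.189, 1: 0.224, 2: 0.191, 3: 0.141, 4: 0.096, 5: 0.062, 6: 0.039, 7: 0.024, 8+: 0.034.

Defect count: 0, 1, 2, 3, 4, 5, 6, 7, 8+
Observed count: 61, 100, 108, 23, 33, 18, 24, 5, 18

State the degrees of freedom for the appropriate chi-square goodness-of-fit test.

There are k = 9 categories and 2 parameters estimated from the data, so df = 9 − 1 − 2 = 6.

6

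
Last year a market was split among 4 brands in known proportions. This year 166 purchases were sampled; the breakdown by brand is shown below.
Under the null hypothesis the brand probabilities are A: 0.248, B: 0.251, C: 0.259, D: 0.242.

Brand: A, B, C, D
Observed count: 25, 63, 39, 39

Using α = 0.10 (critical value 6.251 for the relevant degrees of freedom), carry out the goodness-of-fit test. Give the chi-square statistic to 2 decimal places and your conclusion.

Expected counts E_i = n·p_i: 166×0.248 = 41.168, 166×0.251 = 41.666, 166×0.259 = 42.994, 166×0.242 = 40.172.
cat         O        E   (O−E)²/E
A          25   41.168      6.350
B          63   41.666     10.924
C          39   42.994      0.371
D          39   40.172      0.034
Sum = 17.68
df = 3. Since 17.68 > 6.251, we reject H₀.

17.68; reject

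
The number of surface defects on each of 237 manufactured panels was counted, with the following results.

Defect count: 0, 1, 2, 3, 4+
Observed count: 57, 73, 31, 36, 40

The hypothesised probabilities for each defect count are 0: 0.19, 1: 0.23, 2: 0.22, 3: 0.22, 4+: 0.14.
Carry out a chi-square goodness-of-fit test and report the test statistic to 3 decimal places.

24.423

Expected counts E_i = n·p_i: 237×0.19 = 45.03, 237×0.23 = 54.51, 237×0.22 = 52.14, 237×0.22 = 52.14, 237×0.14 = 33.18.
χ² = (57−45.03)²/45.03 + (73−54.51)²/54.51 + (31−52.14)²/52.14 + (36−52.14)²/52.14 + (40−33.18)²/33.18
   = 3.1819 + 6.2719 + 8.5711 + 4.9962 + 1.4018
Sum = 24.423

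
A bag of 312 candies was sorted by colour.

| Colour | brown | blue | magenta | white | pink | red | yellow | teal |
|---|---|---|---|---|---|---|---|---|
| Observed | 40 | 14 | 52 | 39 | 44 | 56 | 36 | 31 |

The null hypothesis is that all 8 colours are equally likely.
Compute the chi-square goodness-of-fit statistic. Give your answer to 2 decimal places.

30.31

Under H₀ each category has probability 1/8, so each expected count is 312/8 = 39.
cat          O        E   (O−E)²/E
brown       40       39      0.026
blue        14       39     16.026
magenta     52       39      4.333
white       39       39      0.000
pink        44       39      0.641
red         56       39      7.410
yellow      36       39      0.231
teal        31       39      1.641
Sum = 30.31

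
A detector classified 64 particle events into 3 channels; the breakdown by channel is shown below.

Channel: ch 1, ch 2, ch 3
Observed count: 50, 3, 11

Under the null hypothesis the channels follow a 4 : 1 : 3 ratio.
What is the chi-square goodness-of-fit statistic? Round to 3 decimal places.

20.292

Ratio total = 8. Expected counts: 64×4/8 = 32, 64×1/8 = 8, 64×3/8 = 24.
χ² = (50−32)²/32 + (3−8)²/8 + (11−24)²/24
   = 10.1250 + 3.1250 + 7.0417
Sum = 20.292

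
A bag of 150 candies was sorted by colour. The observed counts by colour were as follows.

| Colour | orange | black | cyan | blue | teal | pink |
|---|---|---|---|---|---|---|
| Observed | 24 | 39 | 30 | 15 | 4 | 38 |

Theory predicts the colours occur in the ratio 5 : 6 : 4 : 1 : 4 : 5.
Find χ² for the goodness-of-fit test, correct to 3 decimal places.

35.250

Ratio total = 25. Expected counts: 150×5/25 = 30, 150×6/25 = 36, 150×4/25 = 24, 150×1/25 = 6, 150×4/25 = 24, 150×5/25 = 30.
cat         O        E   (O−E)²/E
orange     24       30     1.2000
black      39       36     0.2500
cyan       30       24     1.5000
blue       15        6    13.5000
teal        4       24    16.6667
pink       38       30     2.1333
Sum = 35.250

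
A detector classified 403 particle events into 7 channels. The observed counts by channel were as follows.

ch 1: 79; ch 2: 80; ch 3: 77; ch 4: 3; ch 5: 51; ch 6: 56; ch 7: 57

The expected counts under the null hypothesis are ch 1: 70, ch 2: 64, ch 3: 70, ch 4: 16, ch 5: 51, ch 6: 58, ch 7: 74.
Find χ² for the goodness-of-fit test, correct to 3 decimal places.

χ² = (79−70)²/70 + (80−64)²/64 + (77−70)²/70 + (3−16)²/16 + (51−51)²/51 + (56−58)²/58 + (57−74)²/74
   = 1.1571 + 4.0000 + 0.7000 + 10.5625 + 0.0000 + 0.0690 + 3.9054
Sum = 20.394

20.394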